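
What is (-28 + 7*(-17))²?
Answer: 21609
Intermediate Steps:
(-28 + 7*(-17))² = (-28 - 119)² = (-147)² = 21609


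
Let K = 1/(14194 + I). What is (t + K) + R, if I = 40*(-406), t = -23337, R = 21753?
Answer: -3240865/2046 ≈ -1584.0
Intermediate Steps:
I = -16240
K = -1/2046 (K = 1/(14194 - 16240) = 1/(-2046) = -1/2046 ≈ -0.00048876)
(t + K) + R = (-23337 - 1/2046) + 21753 = -47747503/2046 + 21753 = -3240865/2046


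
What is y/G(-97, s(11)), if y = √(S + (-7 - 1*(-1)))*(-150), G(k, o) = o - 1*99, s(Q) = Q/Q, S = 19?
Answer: 75*√13/49 ≈ 5.5187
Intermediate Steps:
s(Q) = 1
G(k, o) = -99 + o (G(k, o) = o - 99 = -99 + o)
y = -150*√13 (y = √(19 + (-7 - 1*(-1)))*(-150) = √(19 + (-7 + 1))*(-150) = √(19 - 6)*(-150) = √13*(-150) = -150*√13 ≈ -540.83)
y/G(-97, s(11)) = (-150*√13)/(-99 + 1) = -150*√13/(-98) = -150*√13*(-1/98) = 75*√13/49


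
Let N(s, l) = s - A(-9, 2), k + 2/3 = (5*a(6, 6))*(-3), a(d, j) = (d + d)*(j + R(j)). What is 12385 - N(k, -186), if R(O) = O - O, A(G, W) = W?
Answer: 40403/3 ≈ 13468.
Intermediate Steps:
R(O) = 0
a(d, j) = 2*d*j (a(d, j) = (d + d)*(j + 0) = (2*d)*j = 2*d*j)
k = -3242/3 (k = -⅔ + (5*(2*6*6))*(-3) = -⅔ + (5*72)*(-3) = -⅔ + 360*(-3) = -⅔ - 1080 = -3242/3 ≈ -1080.7)
N(s, l) = -2 + s (N(s, l) = s - 1*2 = s - 2 = -2 + s)
12385 - N(k, -186) = 12385 - (-2 - 3242/3) = 12385 - 1*(-3248/3) = 12385 + 3248/3 = 40403/3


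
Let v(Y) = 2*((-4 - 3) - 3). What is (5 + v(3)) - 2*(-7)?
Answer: -1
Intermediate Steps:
v(Y) = -20 (v(Y) = 2*(-7 - 3) = 2*(-10) = -20)
(5 + v(3)) - 2*(-7) = (5 - 20) - 2*(-7) = -15 + 14 = -1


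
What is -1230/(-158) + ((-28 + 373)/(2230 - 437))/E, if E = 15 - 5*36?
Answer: 12127828/1558117 ≈ 7.7836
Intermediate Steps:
E = -165 (E = 15 - 180 = -165)
-1230/(-158) + ((-28 + 373)/(2230 - 437))/E = -1230/(-158) + ((-28 + 373)/(2230 - 437))/(-165) = -1230*(-1/158) + (345/1793)*(-1/165) = 615/79 + (345*(1/1793))*(-1/165) = 615/79 + (345/1793)*(-1/165) = 615/79 - 23/19723 = 12127828/1558117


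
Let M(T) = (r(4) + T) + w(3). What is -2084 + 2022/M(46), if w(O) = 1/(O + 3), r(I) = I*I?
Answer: -765200/373 ≈ -2051.5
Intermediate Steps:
r(I) = I²
w(O) = 1/(3 + O)
M(T) = 97/6 + T (M(T) = (4² + T) + 1/(3 + 3) = (16 + T) + 1/6 = (16 + T) + ⅙ = 97/6 + T)
-2084 + 2022/M(46) = -2084 + 2022/(97/6 + 46) = -2084 + 2022/(373/6) = -2084 + 2022*(6/373) = -2084 + 12132/373 = -765200/373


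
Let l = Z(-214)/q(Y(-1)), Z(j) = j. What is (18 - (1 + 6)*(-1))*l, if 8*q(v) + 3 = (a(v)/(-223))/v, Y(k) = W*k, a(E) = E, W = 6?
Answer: 954440/67 ≈ 14245.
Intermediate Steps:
Y(k) = 6*k
q(v) = -335/892 (q(v) = -3/8 + ((v/(-223))/v)/8 = -3/8 + ((v*(-1/223))/v)/8 = -3/8 + ((-v/223)/v)/8 = -3/8 + (⅛)*(-1/223) = -3/8 - 1/1784 = -335/892)
l = 190888/335 (l = -214/(-335/892) = -214*(-892/335) = 190888/335 ≈ 569.81)
(18 - (1 + 6)*(-1))*l = (18 - (1 + 6)*(-1))*(190888/335) = (18 - 7*(-1))*(190888/335) = (18 - 1*(-7))*(190888/335) = (18 + 7)*(190888/335) = 25*(190888/335) = 954440/67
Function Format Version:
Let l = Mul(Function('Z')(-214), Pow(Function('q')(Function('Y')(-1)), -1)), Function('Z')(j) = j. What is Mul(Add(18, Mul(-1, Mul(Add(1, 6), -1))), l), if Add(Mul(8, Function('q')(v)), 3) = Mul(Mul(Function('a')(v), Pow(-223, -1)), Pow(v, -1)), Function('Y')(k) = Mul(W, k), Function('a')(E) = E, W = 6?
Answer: Rational(954440, 67) ≈ 14245.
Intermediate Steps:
Function('Y')(k) = Mul(6, k)
Function('q')(v) = Rational(-335, 892) (Function('q')(v) = Add(Rational(-3, 8), Mul(Rational(1, 8), Mul(Mul(v, Pow(-223, -1)), Pow(v, -1)))) = Add(Rational(-3, 8), Mul(Rational(1, 8), Mul(Mul(v, Rational(-1, 223)), Pow(v, -1)))) = Add(Rational(-3, 8), Mul(Rational(1, 8), Mul(Mul(Rational(-1, 223), v), Pow(v, -1)))) = Add(Rational(-3, 8), Mul(Rational(1, 8), Rational(-1, 223))) = Add(Rational(-3, 8), Rational(-1, 1784)) = Rational(-335, 892))
l = Rational(190888, 335) (l = Mul(-214, Pow(Rational(-335, 892), -1)) = Mul(-214, Rational(-892, 335)) = Rational(190888, 335) ≈ 569.81)
Mul(Add(18, Mul(-1, Mul(Add(1, 6), -1))), l) = Mul(Add(18, Mul(-1, Mul(Add(1, 6), -1))), Rational(190888, 335)) = Mul(Add(18, Mul(-1, Mul(7, -1))), Rational(190888, 335)) = Mul(Add(18, Mul(-1, -7)), Rational(190888, 335)) = Mul(Add(18, 7), Rational(190888, 335)) = Mul(25, Rational(190888, 335)) = Rational(954440, 67)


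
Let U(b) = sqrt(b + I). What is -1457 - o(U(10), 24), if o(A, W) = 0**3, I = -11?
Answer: -1457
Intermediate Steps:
U(b) = sqrt(-11 + b) (U(b) = sqrt(b - 11) = sqrt(-11 + b))
o(A, W) = 0
-1457 - o(U(10), 24) = -1457 - 1*0 = -1457 + 0 = -1457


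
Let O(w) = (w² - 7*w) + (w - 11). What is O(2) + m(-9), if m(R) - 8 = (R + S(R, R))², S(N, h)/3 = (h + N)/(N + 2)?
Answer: -458/49 ≈ -9.3469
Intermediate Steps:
S(N, h) = 3*(N + h)/(2 + N) (S(N, h) = 3*((h + N)/(N + 2)) = 3*((N + h)/(2 + N)) = 3*(N + h)/(2 + N))
O(w) = -11 + w² - 6*w (O(w) = (w² - 7*w) + (-11 + w) = -11 + w² - 6*w)
m(R) = 8 + (R + 6*R/(2 + R))² (m(R) = 8 + (R + 3*(R + R)/(2 + R))² = 8 + (R + 3*(2*R)/(2 + R))² = 8 + (R + 6*R/(2 + R))²)
O(2) + m(-9) = (-11 + 2² - 6*2) + (8 + (-9)²*(8 - 9)²/(2 - 9)²) = (-11 + 4 - 12) + (8 + 81*(-1)²/(-7)²) = -19 + (8 + 81*(1/49)*1) = -19 + (8 + 81/49) = -19 + 473/49 = -458/49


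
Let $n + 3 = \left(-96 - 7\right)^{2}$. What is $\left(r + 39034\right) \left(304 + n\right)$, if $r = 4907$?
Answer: $479396310$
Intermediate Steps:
$n = 10606$ ($n = -3 + \left(-96 - 7\right)^{2} = -3 + \left(-103\right)^{2} = -3 + 10609 = 10606$)
$\left(r + 39034\right) \left(304 + n\right) = \left(4907 + 39034\right) \left(304 + 10606\right) = 43941 \cdot 10910 = 479396310$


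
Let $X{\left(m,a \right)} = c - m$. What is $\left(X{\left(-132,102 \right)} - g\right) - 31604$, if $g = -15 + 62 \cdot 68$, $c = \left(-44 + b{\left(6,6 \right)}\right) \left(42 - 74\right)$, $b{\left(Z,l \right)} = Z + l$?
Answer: $-34649$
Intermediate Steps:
$c = 1024$ ($c = \left(-44 + \left(6 + 6\right)\right) \left(42 - 74\right) = \left(-44 + 12\right) \left(-32\right) = \left(-32\right) \left(-32\right) = 1024$)
$X{\left(m,a \right)} = 1024 - m$
$g = 4201$ ($g = -15 + 4216 = 4201$)
$\left(X{\left(-132,102 \right)} - g\right) - 31604 = \left(\left(1024 - -132\right) - 4201\right) - 31604 = \left(\left(1024 + 132\right) - 4201\right) - 31604 = \left(1156 - 4201\right) - 31604 = -3045 - 31604 = -34649$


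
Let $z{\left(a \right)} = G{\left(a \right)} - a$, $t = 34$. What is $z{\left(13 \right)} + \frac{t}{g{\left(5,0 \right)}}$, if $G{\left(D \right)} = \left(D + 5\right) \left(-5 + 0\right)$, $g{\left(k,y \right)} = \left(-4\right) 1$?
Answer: $- \frac{223}{2} \approx -111.5$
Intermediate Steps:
$g{\left(k,y \right)} = -4$
$G{\left(D \right)} = -25 - 5 D$ ($G{\left(D \right)} = \left(5 + D\right) \left(-5\right) = -25 - 5 D$)
$z{\left(a \right)} = -25 - 6 a$ ($z{\left(a \right)} = \left(-25 - 5 a\right) - a = -25 - 6 a$)
$z{\left(13 \right)} + \frac{t}{g{\left(5,0 \right)}} = \left(-25 - 78\right) + \frac{1}{-4} \cdot 34 = \left(-25 - 78\right) - \frac{17}{2} = -103 - \frac{17}{2} = - \frac{223}{2}$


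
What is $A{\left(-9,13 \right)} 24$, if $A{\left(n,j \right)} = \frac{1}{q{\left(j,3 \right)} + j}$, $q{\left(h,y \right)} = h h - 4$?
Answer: $\frac{12}{89} \approx 0.13483$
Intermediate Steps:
$q{\left(h,y \right)} = -4 + h^{2}$ ($q{\left(h,y \right)} = h^{2} - 4 = -4 + h^{2}$)
$A{\left(n,j \right)} = \frac{1}{-4 + j + j^{2}}$ ($A{\left(n,j \right)} = \frac{1}{\left(-4 + j^{2}\right) + j} = \frac{1}{-4 + j + j^{2}}$)
$A{\left(-9,13 \right)} 24 = \frac{1}{-4 + 13 + 13^{2}} \cdot 24 = \frac{1}{-4 + 13 + 169} \cdot 24 = \frac{1}{178} \cdot 24 = \frac{12}{89}$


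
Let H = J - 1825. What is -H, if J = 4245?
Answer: -2420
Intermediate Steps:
H = 2420 (H = 4245 - 1825 = 2420)
-H = -1*2420 = -2420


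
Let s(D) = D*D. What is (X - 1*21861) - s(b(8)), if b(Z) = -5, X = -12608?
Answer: -34494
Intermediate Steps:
s(D) = D²
(X - 1*21861) - s(b(8)) = (-12608 - 1*21861) - 1*(-5)² = (-12608 - 21861) - 1*25 = -34469 - 25 = -34494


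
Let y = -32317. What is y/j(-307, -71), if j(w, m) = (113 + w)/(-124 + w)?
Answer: -13928627/194 ≈ -71797.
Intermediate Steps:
j(w, m) = (113 + w)/(-124 + w)
y/j(-307, -71) = -32317*(-124 - 307)/(113 - 307) = -32317/(-194/(-431)) = -32317/((-1/431*(-194))) = -32317/194/431 = -32317*431/194 = -13928627/194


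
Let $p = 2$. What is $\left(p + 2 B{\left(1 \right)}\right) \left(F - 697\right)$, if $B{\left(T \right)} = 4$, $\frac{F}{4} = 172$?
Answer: $-90$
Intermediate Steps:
$F = 688$ ($F = 4 \cdot 172 = 688$)
$\left(p + 2 B{\left(1 \right)}\right) \left(F - 697\right) = \left(2 + 2 \cdot 4\right) \left(688 - 697\right) = \left(2 + 8\right) \left(-9\right) = 10 \left(-9\right) = -90$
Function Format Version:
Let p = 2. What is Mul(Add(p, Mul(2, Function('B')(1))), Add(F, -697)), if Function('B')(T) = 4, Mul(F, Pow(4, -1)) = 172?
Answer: -90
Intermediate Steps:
F = 688 (F = Mul(4, 172) = 688)
Mul(Add(p, Mul(2, Function('B')(1))), Add(F, -697)) = Mul(Add(2, Mul(2, 4)), Add(688, -697)) = Mul(Add(2, 8), -9) = Mul(10, -9) = -90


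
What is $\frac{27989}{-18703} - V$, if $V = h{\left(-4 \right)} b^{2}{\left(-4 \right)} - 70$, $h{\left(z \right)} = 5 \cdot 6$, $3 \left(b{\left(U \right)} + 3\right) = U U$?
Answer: $- \frac{5320807}{56109} \approx -94.83$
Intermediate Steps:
$b{\left(U \right)} = -3 + \frac{U^{2}}{3}$ ($b{\left(U \right)} = -3 + \frac{U U}{3} = -3 + \frac{U^{2}}{3}$)
$h{\left(z \right)} = 30$
$V = \frac{280}{3}$ ($V = 30 \left(-3 + \frac{\left(-4\right)^{2}}{3}\right)^{2} - 70 = 30 \left(-3 + \frac{1}{3} \cdot 16\right)^{2} - 70 = 30 \left(-3 + \frac{16}{3}\right)^{2} - 70 = 30 \left(\frac{7}{3}\right)^{2} - 70 = 30 \cdot \frac{49}{9} - 70 = \frac{490}{3} - 70 = \frac{280}{3} \approx 93.333$)
$\frac{27989}{-18703} - V = \frac{27989}{-18703} - \frac{280}{3} = 27989 \left(- \frac{1}{18703}\right) - \frac{280}{3} = - \frac{27989}{18703} - \frac{280}{3} = - \frac{5320807}{56109}$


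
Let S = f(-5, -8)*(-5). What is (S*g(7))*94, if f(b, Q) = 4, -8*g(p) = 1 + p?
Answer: 1880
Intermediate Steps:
g(p) = -⅛ - p/8 (g(p) = -(1 + p)/8 = -⅛ - p/8)
S = -20 (S = 4*(-5) = -20)
(S*g(7))*94 = -20*(-⅛ - ⅛*7)*94 = -20*(-⅛ - 7/8)*94 = -20*(-1)*94 = 20*94 = 1880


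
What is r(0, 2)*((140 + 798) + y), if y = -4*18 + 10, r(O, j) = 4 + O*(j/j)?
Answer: 3504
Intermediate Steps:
r(O, j) = 4 + O (r(O, j) = 4 + O*1 = 4 + O)
y = -62 (y = -72 + 10 = -62)
r(0, 2)*((140 + 798) + y) = (4 + 0)*((140 + 798) - 62) = 4*(938 - 62) = 4*876 = 3504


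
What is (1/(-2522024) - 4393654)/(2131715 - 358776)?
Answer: -1582985833671/638770672648 ≈ -2.4782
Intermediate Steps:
(1/(-2522024) - 4393654)/(2131715 - 358776) = (-1/2522024 - 4393654)/1772939 = -11080900835697/2522024*1/1772939 = -1582985833671/638770672648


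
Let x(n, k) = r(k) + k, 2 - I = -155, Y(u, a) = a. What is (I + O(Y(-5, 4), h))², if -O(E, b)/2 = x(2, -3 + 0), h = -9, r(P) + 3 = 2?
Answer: 27225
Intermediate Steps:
r(P) = -1 (r(P) = -3 + 2 = -1)
I = 157 (I = 2 - 1*(-155) = 2 + 155 = 157)
x(n, k) = -1 + k
O(E, b) = 8 (O(E, b) = -2*(-1 + (-3 + 0)) = -2*(-1 - 3) = -2*(-4) = 8)
(I + O(Y(-5, 4), h))² = (157 + 8)² = 165² = 27225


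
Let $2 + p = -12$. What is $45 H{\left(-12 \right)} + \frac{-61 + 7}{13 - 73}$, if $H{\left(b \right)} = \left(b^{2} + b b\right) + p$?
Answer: $\frac{123309}{10} \approx 12331.0$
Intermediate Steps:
$p = -14$ ($p = -2 - 12 = -14$)
$H{\left(b \right)} = -14 + 2 b^{2}$ ($H{\left(b \right)} = \left(b^{2} + b b\right) - 14 = \left(b^{2} + b^{2}\right) - 14 = 2 b^{2} - 14 = -14 + 2 b^{2}$)
$45 H{\left(-12 \right)} + \frac{-61 + 7}{13 - 73} = 45 \left(-14 + 2 \left(-12\right)^{2}\right) + \frac{-61 + 7}{13 - 73} = 45 \left(-14 + 2 \cdot 144\right) - \frac{54}{-60} = 45 \left(-14 + 288\right) - - \frac{9}{10} = 45 \cdot 274 + \frac{9}{10} = 12330 + \frac{9}{10} = \frac{123309}{10}$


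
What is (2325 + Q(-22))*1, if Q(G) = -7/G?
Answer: 51157/22 ≈ 2325.3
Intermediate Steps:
(2325 + Q(-22))*1 = (2325 - 7/(-22))*1 = (2325 - 7*(-1/22))*1 = (2325 + 7/22)*1 = (51157/22)*1 = 51157/22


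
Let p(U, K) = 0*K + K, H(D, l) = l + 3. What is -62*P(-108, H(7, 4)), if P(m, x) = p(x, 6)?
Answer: -372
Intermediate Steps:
H(D, l) = 3 + l
p(U, K) = K (p(U, K) = 0 + K = K)
P(m, x) = 6
-62*P(-108, H(7, 4)) = -62*6 = -372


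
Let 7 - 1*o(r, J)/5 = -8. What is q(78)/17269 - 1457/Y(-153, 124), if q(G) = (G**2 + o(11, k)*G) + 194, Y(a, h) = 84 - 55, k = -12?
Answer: -24809221/500801 ≈ -49.539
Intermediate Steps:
o(r, J) = 75 (o(r, J) = 35 - 5*(-8) = 35 + 40 = 75)
Y(a, h) = 29
q(G) = 194 + G**2 + 75*G (q(G) = (G**2 + 75*G) + 194 = 194 + G**2 + 75*G)
q(78)/17269 - 1457/Y(-153, 124) = (194 + 78**2 + 75*78)/17269 - 1457/29 = (194 + 6084 + 5850)*(1/17269) - 1457*1/29 = 12128*(1/17269) - 1457/29 = 12128/17269 - 1457/29 = -24809221/500801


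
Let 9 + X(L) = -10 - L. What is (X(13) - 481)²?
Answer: 263169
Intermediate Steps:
X(L) = -19 - L (X(L) = -9 + (-10 - L) = -19 - L)
(X(13) - 481)² = ((-19 - 1*13) - 481)² = ((-19 - 13) - 481)² = (-32 - 481)² = (-513)² = 263169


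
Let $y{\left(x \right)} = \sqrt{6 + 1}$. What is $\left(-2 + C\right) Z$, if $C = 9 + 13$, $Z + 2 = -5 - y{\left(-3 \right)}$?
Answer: $-140 - 20 \sqrt{7} \approx -192.92$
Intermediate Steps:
$y{\left(x \right)} = \sqrt{7}$
$Z = -7 - \sqrt{7}$ ($Z = -2 - \left(5 + \sqrt{7}\right) = -7 - \sqrt{7} \approx -9.6458$)
$C = 22$
$\left(-2 + C\right) Z = \left(-2 + 22\right) \left(-7 - \sqrt{7}\right) = 20 \left(-7 - \sqrt{7}\right) = -140 - 20 \sqrt{7}$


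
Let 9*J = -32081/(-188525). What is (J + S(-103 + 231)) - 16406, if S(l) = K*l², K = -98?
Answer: -2752152393469/1696725 ≈ -1.6220e+6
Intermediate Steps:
J = 32081/1696725 (J = (-32081/(-188525))/9 = (-32081*(-1/188525))/9 = (⅑)*(32081/188525) = 32081/1696725 ≈ 0.018908)
S(l) = -98*l²
(J + S(-103 + 231)) - 16406 = (32081/1696725 - 98*(-103 + 231)²) - 16406 = (32081/1696725 - 98*128²) - 16406 = (32081/1696725 - 98*16384) - 16406 = (32081/1696725 - 1605632) - 16406 = -2724315923119/1696725 - 16406 = -2752152393469/1696725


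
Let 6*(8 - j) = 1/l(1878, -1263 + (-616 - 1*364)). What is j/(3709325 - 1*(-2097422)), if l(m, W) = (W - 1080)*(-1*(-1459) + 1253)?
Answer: 432574849/313981587612432 ≈ 1.3777e-6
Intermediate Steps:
l(m, W) = -2928960 + 2712*W (l(m, W) = (-1080 + W)*(1459 + 1253) = (-1080 + W)*2712 = -2928960 + 2712*W)
j = 432574849/54071856 (j = 8 - 1/(6*(-2928960 + 2712*(-1263 + (-616 - 1*364)))) = 8 - 1/(6*(-2928960 + 2712*(-1263 + (-616 - 364)))) = 8 - 1/(6*(-2928960 + 2712*(-1263 - 980))) = 8 - 1/(6*(-2928960 + 2712*(-2243))) = 8 - 1/(6*(-2928960 - 6083016)) = 8 - ⅙/(-9011976) = 8 - ⅙*(-1/9011976) = 8 + 1/54071856 = 432574849/54071856 ≈ 8.0000)
j/(3709325 - 1*(-2097422)) = 432574849/(54071856*(3709325 - 1*(-2097422))) = 432574849/(54071856*(3709325 + 2097422)) = (432574849/54071856)/5806747 = (432574849/54071856)*(1/5806747) = 432574849/313981587612432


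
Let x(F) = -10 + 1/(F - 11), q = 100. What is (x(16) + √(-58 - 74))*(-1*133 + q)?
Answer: 1617/5 - 66*I*√33 ≈ 323.4 - 379.14*I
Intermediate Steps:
x(F) = -10 + 1/(-11 + F)
(x(16) + √(-58 - 74))*(-1*133 + q) = ((111 - 10*16)/(-11 + 16) + √(-58 - 74))*(-1*133 + 100) = ((111 - 160)/5 + √(-132))*(-133 + 100) = ((⅕)*(-49) + 2*I*√33)*(-33) = (-49/5 + 2*I*√33)*(-33) = 1617/5 - 66*I*√33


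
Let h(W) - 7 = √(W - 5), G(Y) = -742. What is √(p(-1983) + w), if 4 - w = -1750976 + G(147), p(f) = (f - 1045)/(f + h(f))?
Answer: √2*√((865351425 - 875861*I*√497)/(988 - I*√497)) ≈ 1323.5 + 1.3056e-5*I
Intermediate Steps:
h(W) = 7 + √(-5 + W) (h(W) = 7 + √(W - 5) = 7 + √(-5 + W))
p(f) = (-1045 + f)/(7 + f + √(-5 + f)) (p(f) = (f - 1045)/(f + (7 + √(-5 + f))) = (-1045 + f)/(7 + f + √(-5 + f)))
w = 1751722 (w = 4 - (-1750976 - 742) = 4 - 1*(-1751718) = 4 + 1751718 = 1751722)
√(p(-1983) + w) = √((-1045 - 1983)/(7 - 1983 + √(-5 - 1983)) + 1751722) = √(-3028/(7 - 1983 + √(-1988)) + 1751722) = √(-3028/(7 - 1983 + 2*I*√497) + 1751722) = √(-3028/(-1976 + 2*I*√497) + 1751722) = √(1751722 - 3028/(-1976 + 2*I*√497))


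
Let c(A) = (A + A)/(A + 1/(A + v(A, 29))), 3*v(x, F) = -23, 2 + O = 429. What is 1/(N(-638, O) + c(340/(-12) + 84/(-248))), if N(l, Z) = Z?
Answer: 4008927/1719821995 ≈ 0.0023310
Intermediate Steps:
O = 427 (O = -2 + 429 = 427)
v(x, F) = -23/3 (v(x, F) = (⅓)*(-23) = -23/3)
c(A) = 2*A/(A + 1/(-23/3 + A)) (c(A) = (A + A)/(A + 1/(A - 23/3)) = (2*A)/(A + 1/(-23/3 + A)) = 2*A/(A + 1/(-23/3 + A)))
1/(N(-638, O) + c(340/(-12) + 84/(-248))) = 1/(427 + 2*(340/(-12) + 84/(-248))*(-23 + 3*(340/(-12) + 84/(-248)))/(3 - 23*(340/(-12) + 84/(-248)) + 3*(340/(-12) + 84/(-248))²)) = 1/(427 + 2*(340*(-1/12) + 84*(-1/248))*(-23 + 3*(340*(-1/12) + 84*(-1/248)))/(3 - 23*(340*(-1/12) + 84*(-1/248)) + 3*(340*(-1/12) + 84*(-1/248))²)) = 1/(427 + 2*(-85/3 - 21/62)*(-23 + 3*(-85/3 - 21/62))/(3 - 23*(-85/3 - 21/62) + 3*(-85/3 - 21/62)²)) = 1/(427 + 2*(-5333/186)*(-23 + 3*(-5333/186))/(3 - 23*(-5333/186) + 3*(-5333/186)²)) = 1/(427 + 2*(-5333/186)*(-23 - 5333/62)/(3 + 122659/186 + 3*(28440889/34596))) = 1/(427 + 2*(-5333/186)*(-6759/62)/(3 + 122659/186 + 28440889/11532)) = 1/(427 + 2*(-5333/186)*(-6759/62)/(12026781/3844)) = 1/(427 + 2*(-5333/186)*(3844/12026781)*(-6759/62)) = 1/(427 + 8010166/4008927) = 1/(1719821995/4008927) = 4008927/1719821995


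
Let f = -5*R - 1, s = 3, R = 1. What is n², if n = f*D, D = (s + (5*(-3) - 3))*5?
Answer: 202500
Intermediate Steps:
f = -6 (f = -5*1 - 1 = -5 - 1 = -6)
D = -75 (D = (3 + (5*(-3) - 3))*5 = (3 + (-15 - 3))*5 = (3 - 18)*5 = -15*5 = -75)
n = 450 (n = -6*(-75) = 450)
n² = 450² = 202500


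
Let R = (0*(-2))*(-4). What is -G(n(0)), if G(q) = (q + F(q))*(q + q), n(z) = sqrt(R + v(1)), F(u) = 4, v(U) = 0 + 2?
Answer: -4 - 8*sqrt(2) ≈ -15.314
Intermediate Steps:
v(U) = 2
R = 0 (R = 0*(-4) = 0)
n(z) = sqrt(2) (n(z) = sqrt(0 + 2) = sqrt(2))
G(q) = 2*q*(4 + q) (G(q) = (q + 4)*(q + q) = (4 + q)*(2*q) = 2*q*(4 + q))
-G(n(0)) = -2*sqrt(2)*(4 + sqrt(2))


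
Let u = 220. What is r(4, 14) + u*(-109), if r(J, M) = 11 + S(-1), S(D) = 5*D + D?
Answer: -23975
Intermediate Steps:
S(D) = 6*D
r(J, M) = 5 (r(J, M) = 11 + 6*(-1) = 11 - 6 = 5)
r(4, 14) + u*(-109) = 5 + 220*(-109) = 5 - 23980 = -23975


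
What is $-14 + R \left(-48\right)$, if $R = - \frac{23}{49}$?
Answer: $\frac{418}{49} \approx 8.5306$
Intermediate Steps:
$R = - \frac{23}{49}$ ($R = \left(-23\right) \frac{1}{49} = - \frac{23}{49} \approx -0.46939$)
$-14 + R \left(-48\right) = -14 - - \frac{1104}{49} = -14 + \frac{1104}{49} = \frac{418}{49}$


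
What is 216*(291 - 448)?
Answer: -33912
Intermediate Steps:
216*(291 - 448) = 216*(-157) = -33912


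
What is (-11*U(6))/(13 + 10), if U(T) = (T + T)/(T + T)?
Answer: -11/23 ≈ -0.47826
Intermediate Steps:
U(T) = 1 (U(T) = (2*T)/((2*T)) = (2*T)*(1/(2*T)) = 1)
(-11*U(6))/(13 + 10) = (-11*1)/(13 + 10) = -11/23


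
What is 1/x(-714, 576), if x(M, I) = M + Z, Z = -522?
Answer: -1/1236 ≈ -0.00080906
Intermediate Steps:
x(M, I) = -522 + M (x(M, I) = M - 522 = -522 + M)
1/x(-714, 576) = 1/(-522 - 714) = 1/(-1236) = -1/1236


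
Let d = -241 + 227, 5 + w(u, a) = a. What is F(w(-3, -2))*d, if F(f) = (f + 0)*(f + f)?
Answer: -1372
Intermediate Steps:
w(u, a) = -5 + a
d = -14
F(f) = 2*f**2 (F(f) = f*(2*f) = 2*f**2)
F(w(-3, -2))*d = (2*(-5 - 2)**2)*(-14) = (2*(-7)**2)*(-14) = (2*49)*(-14) = 98*(-14) = -1372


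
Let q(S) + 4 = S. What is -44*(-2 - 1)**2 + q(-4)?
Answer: -404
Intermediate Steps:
q(S) = -4 + S
-44*(-2 - 1)**2 + q(-4) = -44*(-2 - 1)**2 + (-4 - 4) = -44*(-3)**2 - 8 = -44*9 - 8 = -396 - 8 = -404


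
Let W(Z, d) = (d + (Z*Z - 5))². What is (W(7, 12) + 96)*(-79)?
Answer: -255328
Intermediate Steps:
W(Z, d) = (-5 + d + Z²)² (W(Z, d) = (d + (Z² - 5))² = (d + (-5 + Z²))² = (-5 + d + Z²)²)
(W(7, 12) + 96)*(-79) = ((-5 + 12 + 7²)² + 96)*(-79) = ((-5 + 12 + 49)² + 96)*(-79) = (56² + 96)*(-79) = (3136 + 96)*(-79) = 3232*(-79) = -255328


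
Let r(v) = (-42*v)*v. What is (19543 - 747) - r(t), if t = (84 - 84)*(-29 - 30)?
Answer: 18796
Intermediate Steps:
t = 0 (t = 0*(-59) = 0)
r(v) = -42*v²
(19543 - 747) - r(t) = (19543 - 747) - (-42)*0² = 18796 - (-42)*0 = 18796 - 1*0 = 18796 + 0 = 18796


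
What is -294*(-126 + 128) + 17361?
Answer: 16773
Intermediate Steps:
-294*(-126 + 128) + 17361 = -294*2 + 17361 = -588 + 17361 = 16773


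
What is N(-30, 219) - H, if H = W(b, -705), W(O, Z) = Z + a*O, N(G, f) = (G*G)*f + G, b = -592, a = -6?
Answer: 194223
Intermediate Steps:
N(G, f) = G + f*G**2 (N(G, f) = G**2*f + G = f*G**2 + G = G + f*G**2)
W(O, Z) = Z - 6*O
H = 2847 (H = -705 - 6*(-592) = -705 + 3552 = 2847)
N(-30, 219) - H = -30*(1 - 30*219) - 1*2847 = -30*(1 - 6570) - 2847 = -30*(-6569) - 2847 = 197070 - 2847 = 194223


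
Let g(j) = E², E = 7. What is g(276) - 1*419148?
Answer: -419099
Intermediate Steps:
g(j) = 49 (g(j) = 7² = 49)
g(276) - 1*419148 = 49 - 1*419148 = 49 - 419148 = -419099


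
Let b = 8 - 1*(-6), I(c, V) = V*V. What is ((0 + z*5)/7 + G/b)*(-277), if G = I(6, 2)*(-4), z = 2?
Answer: -554/7 ≈ -79.143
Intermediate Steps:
I(c, V) = V²
G = -16 (G = 2²*(-4) = 4*(-4) = -16)
b = 14 (b = 8 + 6 = 14)
((0 + z*5)/7 + G/b)*(-277) = ((0 + 2*5)/7 - 16/14)*(-277) = ((0 + 10)*(⅐) - 16*1/14)*(-277) = (10*(⅐) - 8/7)*(-277) = (10/7 - 8/7)*(-277) = (2/7)*(-277) = -554/7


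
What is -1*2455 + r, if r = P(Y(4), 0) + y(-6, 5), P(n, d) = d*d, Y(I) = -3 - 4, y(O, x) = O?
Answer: -2461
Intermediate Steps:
Y(I) = -7
P(n, d) = d²
r = -6 (r = 0² - 6 = 0 - 6 = -6)
-1*2455 + r = -1*2455 - 6 = -2455 - 6 = -2461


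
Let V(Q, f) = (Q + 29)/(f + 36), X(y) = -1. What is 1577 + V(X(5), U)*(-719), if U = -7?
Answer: 25601/29 ≈ 882.79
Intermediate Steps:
V(Q, f) = (29 + Q)/(36 + f)
1577 + V(X(5), U)*(-719) = 1577 + ((29 - 1)/(36 - 7))*(-719) = 1577 + (28/29)*(-719) = 1577 - 20132/29 = 25601/29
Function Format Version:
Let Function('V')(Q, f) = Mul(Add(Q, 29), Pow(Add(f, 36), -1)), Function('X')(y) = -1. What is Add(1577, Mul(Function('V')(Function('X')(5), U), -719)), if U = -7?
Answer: Rational(25601, 29) ≈ 882.79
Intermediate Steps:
Function('V')(Q, f) = Mul(Pow(Add(36, f), -1), Add(29, Q)) (Function('V')(Q, f) = Mul(Add(29, Q), Pow(Add(36, f), -1)) = Mul(Pow(Add(36, f), -1), Add(29, Q)))
Add(1577, Mul(Function('V')(Function('X')(5), U), -719)) = Add(1577, Mul(Mul(Pow(Add(36, -7), -1), Add(29, -1)), -719)) = Add(1577, Mul(Mul(Pow(29, -1), 28), -719)) = Add(1577, Mul(Mul(Rational(1, 29), 28), -719)) = Add(1577, Mul(Rational(28, 29), -719)) = Add(1577, Rational(-20132, 29)) = Rational(25601, 29)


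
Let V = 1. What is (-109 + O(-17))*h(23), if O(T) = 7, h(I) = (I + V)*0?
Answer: 0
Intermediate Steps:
h(I) = 0 (h(I) = (I + 1)*0 = (1 + I)*0 = 0)
(-109 + O(-17))*h(23) = (-109 + 7)*0 = -102*0 = 0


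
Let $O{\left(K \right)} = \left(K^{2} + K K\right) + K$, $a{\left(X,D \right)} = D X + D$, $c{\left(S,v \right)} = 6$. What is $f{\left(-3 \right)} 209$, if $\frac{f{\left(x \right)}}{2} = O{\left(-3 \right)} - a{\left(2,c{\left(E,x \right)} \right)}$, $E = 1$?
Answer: $-1254$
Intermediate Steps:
$a{\left(X,D \right)} = D + D X$
$O{\left(K \right)} = K + 2 K^{2}$ ($O{\left(K \right)} = \left(K^{2} + K^{2}\right) + K = 2 K^{2} + K = K + 2 K^{2}$)
$f{\left(x \right)} = -6$ ($f{\left(x \right)} = 2 \left(- 3 \left(1 + 2 \left(-3\right)\right) - 6 \left(1 + 2\right)\right) = 2 \left(- 3 \left(1 - 6\right) - 6 \cdot 3\right) = 2 \left(\left(-3\right) \left(-5\right) - 18\right) = 2 \left(15 - 18\right) = 2 \left(-3\right) = -6$)
$f{\left(-3 \right)} 209 = \left(-6\right) 209 = -1254$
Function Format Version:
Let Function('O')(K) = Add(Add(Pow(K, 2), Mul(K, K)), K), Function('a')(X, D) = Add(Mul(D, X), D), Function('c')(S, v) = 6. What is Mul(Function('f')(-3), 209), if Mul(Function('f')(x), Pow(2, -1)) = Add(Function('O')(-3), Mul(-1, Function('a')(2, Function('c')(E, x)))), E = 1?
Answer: -1254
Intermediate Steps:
Function('a')(X, D) = Add(D, Mul(D, X))
Function('O')(K) = Add(K, Mul(2, Pow(K, 2))) (Function('O')(K) = Add(Add(Pow(K, 2), Pow(K, 2)), K) = Add(Mul(2, Pow(K, 2)), K) = Add(K, Mul(2, Pow(K, 2))))
Function('f')(x) = -6 (Function('f')(x) = Mul(2, Add(Mul(-3, Add(1, Mul(2, -3))), Mul(-1, Mul(6, Add(1, 2))))) = Mul(2, Add(Mul(-3, Add(1, -6)), Mul(-1, Mul(6, 3)))) = Mul(2, Add(Mul(-3, -5), Mul(-1, 18))) = Mul(2, Add(15, -18)) = Mul(2, -3) = -6)
Mul(Function('f')(-3), 209) = Mul(-6, 209) = -1254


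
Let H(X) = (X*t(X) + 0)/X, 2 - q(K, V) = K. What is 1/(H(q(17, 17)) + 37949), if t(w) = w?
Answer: 1/37934 ≈ 2.6362e-5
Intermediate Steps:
q(K, V) = 2 - K
H(X) = X (H(X) = (X*X + 0)/X = (X² + 0)/X = X²/X = X)
1/(H(q(17, 17)) + 37949) = 1/((2 - 1*17) + 37949) = 1/((2 - 17) + 37949) = 1/(-15 + 37949) = 1/37934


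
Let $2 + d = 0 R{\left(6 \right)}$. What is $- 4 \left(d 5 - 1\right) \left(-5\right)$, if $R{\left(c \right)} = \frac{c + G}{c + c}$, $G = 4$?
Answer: $-220$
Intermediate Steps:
$R{\left(c \right)} = \frac{4 + c}{2 c}$ ($R{\left(c \right)} = \frac{c + 4}{c + c} = \frac{4 + c}{2 c}$)
$d = -2$ ($d = -2 + 0 \frac{4 + 6}{2 \cdot 6} = -2 + 0 \cdot \frac{1}{2} \cdot \frac{1}{6} \cdot 10 = -2 + 0 \cdot \frac{5}{6} = -2 + 0 = -2$)
$- 4 \left(d 5 - 1\right) \left(-5\right) = - 4 \left(\left(-2\right) 5 - 1\right) \left(-5\right) = - 4 \left(-10 - 1\right) \left(-5\right) = \left(-4\right) \left(-11\right) \left(-5\right) = 44 \left(-5\right) = -220$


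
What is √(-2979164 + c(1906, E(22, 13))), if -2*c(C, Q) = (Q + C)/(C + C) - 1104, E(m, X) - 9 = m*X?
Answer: I*√43283239809634/3812 ≈ 1725.9*I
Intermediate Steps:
E(m, X) = 9 + X*m (E(m, X) = 9 + m*X = 9 + X*m)
c(C, Q) = 552 - (C + Q)/(4*C) (c(C, Q) = -((Q + C)/(C + C) - 1104)/2 = -((C + Q)/((2*C)) - 1104)/2 = -((C + Q)*(1/(2*C)) - 1104)/2 = -((C + Q)/(2*C) - 1104)/2 = -(-1104 + (C + Q)/(2*C))/2 = 552 - (C + Q)/(4*C))
√(-2979164 + c(1906, E(22, 13))) = √(-2979164 + (¼)*(-(9 + 13*22) + 2207*1906)/1906) = √(-2979164 + (¼)*(1/1906)*(-(9 + 286) + 4206542)) = √(-2979164 + (¼)*(1/1906)*(-1*295 + 4206542)) = √(-2979164 + (¼)*(1/1906)*(-295 + 4206542)) = √(-2979164 + (¼)*(1/1906)*4206247) = √(-2979164 + 4206247/7624) = √(-22708940089/7624) = I*√43283239809634/3812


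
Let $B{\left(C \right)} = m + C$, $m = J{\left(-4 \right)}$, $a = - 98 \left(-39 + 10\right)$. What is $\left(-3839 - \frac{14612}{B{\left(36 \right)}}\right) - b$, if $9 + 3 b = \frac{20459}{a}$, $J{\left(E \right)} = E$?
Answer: $- \frac{146477519}{34104} \approx -4295.0$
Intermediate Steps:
$a = 2842$ ($a = \left(-98\right) \left(-29\right) = 2842$)
$b = - \frac{5119}{8526}$ ($b = -3 + \frac{20459 \cdot \frac{1}{2842}}{3} = -3 + \frac{1}{3} \cdot \frac{20459}{2842} = -3 + \frac{20459}{8526} = - \frac{5119}{8526} \approx -0.6004$)
$m = -4$
$B{\left(C \right)} = -4 + C$
$\left(-3839 - \frac{14612}{B{\left(36 \right)}}\right) - b = \left(-3839 - \frac{14612}{-4 + 36}\right) - - \frac{5119}{8526} = \left(-3839 - \frac{14612}{32}\right) + \frac{5119}{8526} = \left(-3839 - \frac{3653}{8}\right) + \frac{5119}{8526} = - \frac{34365}{8} + \frac{5119}{8526} = - \frac{146477519}{34104}$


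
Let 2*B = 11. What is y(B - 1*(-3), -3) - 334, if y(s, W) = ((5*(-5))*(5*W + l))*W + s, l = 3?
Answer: -2451/2 ≈ -1225.5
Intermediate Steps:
B = 11/2 (B = (½)*11 = 11/2 ≈ 5.5000)
y(s, W) = s + W*(-75 - 125*W) (y(s, W) = ((5*(-5))*(5*W + 3))*W + s = (-25*(3 + 5*W))*W + s = (-75 - 125*W)*W + s = W*(-75 - 125*W) + s = s + W*(-75 - 125*W))
y(B - 1*(-3), -3) - 334 = ((11/2 - 1*(-3)) - 125*(-3)² - 75*(-3)) - 334 = ((11/2 + 3) - 125*9 + 225) - 334 = (17/2 - 1125 + 225) - 334 = -1783/2 - 334 = -2451/2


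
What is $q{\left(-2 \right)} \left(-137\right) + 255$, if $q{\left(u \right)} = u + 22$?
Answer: $-2485$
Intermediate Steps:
$q{\left(u \right)} = 22 + u$
$q{\left(-2 \right)} \left(-137\right) + 255 = \left(22 - 2\right) \left(-137\right) + 255 = 20 \left(-137\right) + 255 = -2740 + 255 = -2485$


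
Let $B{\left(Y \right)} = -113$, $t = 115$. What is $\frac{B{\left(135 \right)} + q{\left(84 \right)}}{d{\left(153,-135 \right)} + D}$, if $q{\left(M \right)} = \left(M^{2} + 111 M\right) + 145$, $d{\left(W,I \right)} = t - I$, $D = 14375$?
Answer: $\frac{16412}{14625} \approx 1.1222$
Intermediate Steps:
$d{\left(W,I \right)} = 115 - I$
$q{\left(M \right)} = 145 + M^{2} + 111 M$
$\frac{B{\left(135 \right)} + q{\left(84 \right)}}{d{\left(153,-135 \right)} + D} = \frac{-113 + \left(145 + 84^{2} + 111 \cdot 84\right)}{\left(115 - -135\right) + 14375} = \frac{-113 + \left(145 + 7056 + 9324\right)}{\left(115 + 135\right) + 14375} = \frac{-113 + 16525}{250 + 14375} = \frac{16412}{14625}$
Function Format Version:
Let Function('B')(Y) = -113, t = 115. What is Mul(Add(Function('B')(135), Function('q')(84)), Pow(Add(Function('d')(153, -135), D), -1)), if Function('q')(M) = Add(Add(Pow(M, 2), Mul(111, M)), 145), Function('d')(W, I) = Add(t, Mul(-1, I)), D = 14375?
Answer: Rational(16412, 14625) ≈ 1.1222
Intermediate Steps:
Function('d')(W, I) = Add(115, Mul(-1, I))
Function('q')(M) = Add(145, Pow(M, 2), Mul(111, M))
Mul(Add(Function('B')(135), Function('q')(84)), Pow(Add(Function('d')(153, -135), D), -1)) = Mul(Add(-113, Add(145, Pow(84, 2), Mul(111, 84))), Pow(Add(Add(115, Mul(-1, -135)), 14375), -1)) = Mul(Add(-113, Add(145, 7056, 9324)), Pow(Add(Add(115, 135), 14375), -1)) = Mul(Add(-113, 16525), Pow(Add(250, 14375), -1)) = Mul(16412, Pow(14625, -1)) = Mul(16412, Rational(1, 14625)) = Rational(16412, 14625)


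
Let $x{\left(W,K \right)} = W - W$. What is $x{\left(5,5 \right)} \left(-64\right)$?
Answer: $0$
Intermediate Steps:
$x{\left(W,K \right)} = 0$
$x{\left(5,5 \right)} \left(-64\right) = 0 \left(-64\right) = 0$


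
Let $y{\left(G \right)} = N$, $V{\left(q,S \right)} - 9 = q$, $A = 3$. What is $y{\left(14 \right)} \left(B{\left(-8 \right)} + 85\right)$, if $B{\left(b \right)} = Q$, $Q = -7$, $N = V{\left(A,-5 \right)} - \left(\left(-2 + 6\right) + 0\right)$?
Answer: $624$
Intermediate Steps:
$V{\left(q,S \right)} = 9 + q$
$N = 8$ ($N = \left(9 + 3\right) - \left(\left(-2 + 6\right) + 0\right) = 12 - \left(4 + 0\right) = 12 - 4 = 8$)
$y{\left(G \right)} = 8$
$B{\left(b \right)} = -7$
$y{\left(14 \right)} \left(B{\left(-8 \right)} + 85\right) = 8 \left(-7 + 85\right) = 8 \cdot 78 = 624$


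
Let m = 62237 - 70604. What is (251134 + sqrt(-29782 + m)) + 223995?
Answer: 475129 + I*sqrt(38149) ≈ 4.7513e+5 + 195.32*I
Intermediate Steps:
m = -8367
(251134 + sqrt(-29782 + m)) + 223995 = (251134 + sqrt(-29782 - 8367)) + 223995 = (251134 + sqrt(-38149)) + 223995 = (251134 + I*sqrt(38149)) + 223995 = 475129 + I*sqrt(38149)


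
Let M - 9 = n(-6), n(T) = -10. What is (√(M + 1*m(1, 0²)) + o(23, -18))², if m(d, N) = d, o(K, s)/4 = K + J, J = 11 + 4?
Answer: 23104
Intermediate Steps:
J = 15
o(K, s) = 60 + 4*K (o(K, s) = 4*(K + 15) = 4*(15 + K) = 60 + 4*K)
M = -1 (M = 9 - 10 = -1)
(√(M + 1*m(1, 0²)) + o(23, -18))² = (√(-1 + 1*1) + (60 + 4*23))² = (√(-1 + 1) + (60 + 92))² = (√0 + 152)² = (0 + 152)² = 152² = 23104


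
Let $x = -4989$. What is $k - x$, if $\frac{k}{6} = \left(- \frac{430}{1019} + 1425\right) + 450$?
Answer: $\frac{16544961}{1019} \approx 16236.0$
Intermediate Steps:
$k = \frac{11461170}{1019}$ ($k = 6 \left(\left(- \frac{430}{1019} + 1425\right) + 450\right) = 6 \left(\frac{1451645}{1019} + 450\right) = 6 \cdot \frac{1910195}{1019} = \frac{11461170}{1019} \approx 11247.0$)
$k - x = \frac{11461170}{1019} - -4989 = \frac{11461170}{1019} + 4989 = \frac{16544961}{1019}$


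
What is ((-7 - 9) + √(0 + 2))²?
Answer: (16 - √2)² ≈ 212.75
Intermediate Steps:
((-7 - 9) + √(0 + 2))² = (-16 + √2)²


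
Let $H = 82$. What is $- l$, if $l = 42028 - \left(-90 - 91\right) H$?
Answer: $-56870$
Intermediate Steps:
$l = 56870$ ($l = 42028 - \left(-90 - 91\right) 82 = 42028 - \left(-181\right) 82 = 42028 - -14842 = 42028 + 14842 = 56870$)
$- l = \left(-1\right) 56870 = -56870$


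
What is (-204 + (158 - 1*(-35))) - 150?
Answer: -161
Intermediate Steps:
(-204 + (158 - 1*(-35))) - 150 = (-204 + (158 + 35)) - 150 = (-204 + 193) - 150 = -11 - 150 = -161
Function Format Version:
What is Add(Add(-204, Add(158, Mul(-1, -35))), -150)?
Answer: -161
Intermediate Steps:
Add(Add(-204, Add(158, Mul(-1, -35))), -150) = Add(Add(-204, Add(158, 35)), -150) = Add(Add(-204, 193), -150) = Add(-11, -150) = -161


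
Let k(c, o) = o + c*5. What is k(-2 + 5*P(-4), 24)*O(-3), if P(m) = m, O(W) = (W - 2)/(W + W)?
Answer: -215/3 ≈ -71.667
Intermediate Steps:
O(W) = (-2 + W)/(2*W) (O(W) = (-2 + W)/((2*W)) = (-2 + W)*(1/(2*W)) = (-2 + W)/(2*W))
k(c, o) = o + 5*c
k(-2 + 5*P(-4), 24)*O(-3) = (24 + 5*(-2 + 5*(-4)))*((1/2)*(-2 - 3)/(-3)) = (24 + 5*(-2 - 20))*((1/2)*(-1/3)*(-5)) = (24 + 5*(-22))*(5/6) = (24 - 110)*(5/6) = -86*5/6 = -215/3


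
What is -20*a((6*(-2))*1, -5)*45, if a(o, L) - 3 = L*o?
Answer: -56700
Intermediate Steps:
a(o, L) = 3 + L*o
-20*a((6*(-2))*1, -5)*45 = -20*(3 - 5*6*(-2))*45 = -20*(3 - (-60))*45 = -20*(3 - 5*(-12))*45 = -20*(3 + 60)*45 = -20*63*45 = -1260*45 = -56700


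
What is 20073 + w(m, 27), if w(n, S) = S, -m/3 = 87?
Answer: 20100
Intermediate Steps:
m = -261 (m = -3*87 = -261)
20073 + w(m, 27) = 20073 + 27 = 20100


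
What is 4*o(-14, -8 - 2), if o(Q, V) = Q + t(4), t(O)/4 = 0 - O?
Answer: -120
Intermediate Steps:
t(O) = -4*O (t(O) = 4*(0 - O) = 4*(-O) = -4*O)
o(Q, V) = -16 + Q (o(Q, V) = Q - 4*4 = Q - 16 = -16 + Q)
4*o(-14, -8 - 2) = 4*(-16 - 14) = 4*(-30) = -120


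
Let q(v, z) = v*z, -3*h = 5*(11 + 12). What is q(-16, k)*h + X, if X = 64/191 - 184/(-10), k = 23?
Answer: 40469276/2865 ≈ 14125.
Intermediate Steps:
X = 17892/955 (X = 64*(1/191) - 184*(-1/10) = 64/191 + 92/5 = 17892/955 ≈ 18.735)
h = -115/3 (h = -5*(11 + 12)/3 = -5*23/3 = -1/3*115 = -115/3 ≈ -38.333)
q(-16, k)*h + X = -16*23*(-115/3) + 17892/955 = -368*(-115/3) + 17892/955 = 42320/3 + 17892/955 = 40469276/2865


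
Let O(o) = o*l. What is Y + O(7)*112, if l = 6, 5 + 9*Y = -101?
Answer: 42230/9 ≈ 4692.2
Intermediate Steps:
Y = -106/9 (Y = -5/9 + (⅑)*(-101) = -5/9 - 101/9 = -106/9 ≈ -11.778)
O(o) = 6*o (O(o) = o*6 = 6*o)
Y + O(7)*112 = -106/9 + (6*7)*112 = -106/9 + 42*112 = -106/9 + 4704 = 42230/9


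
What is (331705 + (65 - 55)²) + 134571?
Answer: 466376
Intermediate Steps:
(331705 + (65 - 55)²) + 134571 = (331705 + 10²) + 134571 = (331705 + 100) + 134571 = 331805 + 134571 = 466376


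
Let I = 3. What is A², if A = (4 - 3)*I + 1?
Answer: 16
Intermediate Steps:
A = 4 (A = (4 - 3)*3 + 1 = 1*3 + 1 = 3 + 1 = 4)
A² = 4² = 16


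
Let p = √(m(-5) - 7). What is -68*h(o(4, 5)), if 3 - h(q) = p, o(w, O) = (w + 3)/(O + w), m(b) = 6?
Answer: -204 + 68*I ≈ -204.0 + 68.0*I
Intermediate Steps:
o(w, O) = (3 + w)/(O + w)
p = I (p = √(6 - 7) = √(-1) = I ≈ 1.0*I)
h(q) = 3 - I
-68*h(o(4, 5)) = -68*(3 - I) = -204 + 68*I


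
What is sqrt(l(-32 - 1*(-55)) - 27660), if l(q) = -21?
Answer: I*sqrt(27681) ≈ 166.38*I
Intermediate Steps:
sqrt(l(-32 - 1*(-55)) - 27660) = sqrt(-21 - 27660) = sqrt(-27681) = I*sqrt(27681)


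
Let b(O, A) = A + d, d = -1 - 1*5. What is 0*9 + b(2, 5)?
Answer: -1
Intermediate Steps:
d = -6 (d = -1 - 5 = -6)
b(O, A) = -6 + A (b(O, A) = A - 6 = -6 + A)
0*9 + b(2, 5) = 0*9 + (-6 + 5) = 0 - 1 = -1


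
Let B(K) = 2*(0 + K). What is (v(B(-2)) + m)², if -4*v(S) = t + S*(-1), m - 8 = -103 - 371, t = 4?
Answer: 219024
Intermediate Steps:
B(K) = 2*K
m = -466 (m = 8 + (-103 - 371) = 8 - 474 = -466)
v(S) = -1 + S/4 (v(S) = -(4 + S*(-1))/4 = -(4 - S)/4 = -1 + S/4)
(v(B(-2)) + m)² = ((-1 + (2*(-2))/4) - 466)² = ((-1 + (¼)*(-4)) - 466)² = ((-1 - 1) - 466)² = (-2 - 466)² = (-468)² = 219024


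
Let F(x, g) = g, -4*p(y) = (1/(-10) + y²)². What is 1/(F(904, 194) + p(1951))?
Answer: -400/1448868781074481 ≈ -2.7608e-13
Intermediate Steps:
p(y) = -(-⅒ + y²)²/4 (p(y) = -(1/(-10) + y²)²/4 = -(-⅒ + y²)²/4)
1/(F(904, 194) + p(1951)) = 1/(194 - (-1 + 10*1951²)²/400) = 1/(194 - (-1 + 10*3806401)²/400) = 1/(194 - (-1 + 38064010)²/400) = 1/(194 - 1/400*38064009²) = 1/(194 - 1/400*1448868781152081) = 1/(194 - 1448868781152081/400) = 1/(-1448868781074481/400) = -400/1448868781074481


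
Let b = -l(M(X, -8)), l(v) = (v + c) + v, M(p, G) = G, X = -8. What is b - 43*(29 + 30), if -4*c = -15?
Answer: -10099/4 ≈ -2524.8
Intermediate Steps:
c = 15/4 (c = -¼*(-15) = 15/4 ≈ 3.7500)
l(v) = 15/4 + 2*v (l(v) = (v + 15/4) + v = (15/4 + v) + v = 15/4 + 2*v)
b = 49/4 (b = -(15/4 + 2*(-8)) = -(15/4 - 16) = -1*(-49/4) = 49/4 ≈ 12.250)
b - 43*(29 + 30) = 49/4 - 43*(29 + 30) = 49/4 - 43*59 = 49/4 - 1*2537 = 49/4 - 2537 = -10099/4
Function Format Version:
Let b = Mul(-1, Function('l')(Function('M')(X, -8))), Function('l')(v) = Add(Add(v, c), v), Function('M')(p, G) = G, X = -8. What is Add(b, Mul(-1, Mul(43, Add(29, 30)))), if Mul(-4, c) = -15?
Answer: Rational(-10099, 4) ≈ -2524.8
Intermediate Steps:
c = Rational(15, 4) (c = Mul(Rational(-1, 4), -15) = Rational(15, 4) ≈ 3.7500)
Function('l')(v) = Add(Rational(15, 4), Mul(2, v)) (Function('l')(v) = Add(Add(v, Rational(15, 4)), v) = Add(Add(Rational(15, 4), v), v) = Add(Rational(15, 4), Mul(2, v)))
b = Rational(49, 4) (b = Mul(-1, Add(Rational(15, 4), Mul(2, -8))) = Mul(-1, Add(Rational(15, 4), -16)) = Mul(-1, Rational(-49, 4)) = Rational(49, 4) ≈ 12.250)
Add(b, Mul(-1, Mul(43, Add(29, 30)))) = Add(Rational(49, 4), Mul(-1, Mul(43, Add(29, 30)))) = Add(Rational(49, 4), Mul(-1, Mul(43, 59))) = Add(Rational(49, 4), Mul(-1, 2537)) = Add(Rational(49, 4), -2537) = Rational(-10099, 4)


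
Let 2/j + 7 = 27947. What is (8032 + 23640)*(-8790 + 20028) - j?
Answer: 4972341205919/13970 ≈ 3.5593e+8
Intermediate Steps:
j = 1/13970 (j = 2/(-7 + 27947) = 2/27940 = 2*(1/27940) = 1/13970 ≈ 7.1582e-5)
(8032 + 23640)*(-8790 + 20028) - j = (8032 + 23640)*(-8790 + 20028) - 1*1/13970 = 31672*11238 - 1/13970 = 355929936 - 1/13970 = 4972341205919/13970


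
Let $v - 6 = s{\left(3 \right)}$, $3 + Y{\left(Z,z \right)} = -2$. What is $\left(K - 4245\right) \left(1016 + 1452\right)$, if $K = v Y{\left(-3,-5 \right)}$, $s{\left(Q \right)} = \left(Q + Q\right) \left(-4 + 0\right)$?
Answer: $-10254540$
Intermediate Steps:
$Y{\left(Z,z \right)} = -5$ ($Y{\left(Z,z \right)} = -3 - 2 = -5$)
$s{\left(Q \right)} = - 8 Q$ ($s{\left(Q \right)} = 2 Q \left(-4\right) = - 8 Q$)
$v = -18$ ($v = 6 - 24 = -18$)
$K = 90$ ($K = \left(-18\right) \left(-5\right) = 90$)
$\left(K - 4245\right) \left(1016 + 1452\right) = \left(90 - 4245\right) \left(1016 + 1452\right) = \left(-4155\right) 2468 = -10254540$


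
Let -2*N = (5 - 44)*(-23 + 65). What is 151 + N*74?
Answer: 60757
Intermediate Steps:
N = 819 (N = -(5 - 44)*(-23 + 65)/2 = -(-39)*42/2 = -½*(-1638) = 819)
151 + N*74 = 151 + 819*74 = 151 + 60606 = 60757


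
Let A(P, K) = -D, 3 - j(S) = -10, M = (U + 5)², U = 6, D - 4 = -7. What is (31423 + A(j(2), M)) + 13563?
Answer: 44989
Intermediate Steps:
D = -3 (D = 4 - 7 = -3)
M = 121 (M = (6 + 5)² = 11² = 121)
j(S) = 13 (j(S) = 3 - 1*(-10) = 3 + 10 = 13)
A(P, K) = 3 (A(P, K) = -1*(-3) = 3)
(31423 + A(j(2), M)) + 13563 = (31423 + 3) + 13563 = 31426 + 13563 = 44989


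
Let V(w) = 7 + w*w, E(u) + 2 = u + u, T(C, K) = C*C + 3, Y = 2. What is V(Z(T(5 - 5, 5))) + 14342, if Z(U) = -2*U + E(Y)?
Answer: 14365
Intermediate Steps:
T(C, K) = 3 + C**2 (T(C, K) = C**2 + 3 = 3 + C**2)
E(u) = -2 + 2*u (E(u) = -2 + (u + u) = -2 + 2*u)
Z(U) = 2 - 2*U (Z(U) = -2*U + (-2 + 2*2) = -2*U + (-2 + 4) = -2*U + 2 = 2 - 2*U)
V(w) = 7 + w**2
V(Z(T(5 - 5, 5))) + 14342 = (7 + (2 - 2*(3 + (5 - 5)**2))**2) + 14342 = (7 + (2 - 2*(3 + 0**2))**2) + 14342 = (7 + (2 - 2*(3 + 0))**2) + 14342 = (7 + (2 - 2*3)**2) + 14342 = (7 + (2 - 6)**2) + 14342 = (7 + (-4)**2) + 14342 = (7 + 16) + 14342 = 23 + 14342 = 14365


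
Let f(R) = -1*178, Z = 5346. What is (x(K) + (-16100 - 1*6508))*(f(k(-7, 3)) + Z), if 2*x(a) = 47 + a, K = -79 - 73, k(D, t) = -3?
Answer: -117109464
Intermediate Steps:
K = -152
x(a) = 47/2 + a/2 (x(a) = (47 + a)/2 = 47/2 + a/2)
f(R) = -178
(x(K) + (-16100 - 1*6508))*(f(k(-7, 3)) + Z) = ((47/2 + (½)*(-152)) + (-16100 - 1*6508))*(-178 + 5346) = ((47/2 - 76) + (-16100 - 6508))*5168 = (-105/2 - 22608)*5168 = -45321/2*5168 = -117109464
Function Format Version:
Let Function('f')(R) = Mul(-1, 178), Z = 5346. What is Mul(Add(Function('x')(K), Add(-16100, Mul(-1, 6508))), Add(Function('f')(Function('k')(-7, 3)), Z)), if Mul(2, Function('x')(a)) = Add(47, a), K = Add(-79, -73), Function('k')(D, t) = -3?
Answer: -117109464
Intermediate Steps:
K = -152
Function('x')(a) = Add(Rational(47, 2), Mul(Rational(1, 2), a)) (Function('x')(a) = Mul(Rational(1, 2), Add(47, a)) = Add(Rational(47, 2), Mul(Rational(1, 2), a)))
Function('f')(R) = -178
Mul(Add(Function('x')(K), Add(-16100, Mul(-1, 6508))), Add(Function('f')(Function('k')(-7, 3)), Z)) = Mul(Add(Add(Rational(47, 2), Mul(Rational(1, 2), -152)), Add(-16100, Mul(-1, 6508))), Add(-178, 5346)) = Mul(Add(Add(Rational(47, 2), -76), Add(-16100, -6508)), 5168) = Mul(Add(Rational(-105, 2), -22608), 5168) = Mul(Rational(-45321, 2), 5168) = -117109464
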